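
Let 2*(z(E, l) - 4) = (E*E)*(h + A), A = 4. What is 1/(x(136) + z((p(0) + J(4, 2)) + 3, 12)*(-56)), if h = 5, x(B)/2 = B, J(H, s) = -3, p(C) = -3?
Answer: -1/2220 ≈ -0.00045045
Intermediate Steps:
x(B) = 2*B
z(E, l) = 4 + 9*E²/2 (z(E, l) = 4 + ((E*E)*(5 + 4))/2 = 4 + (E²*9)/2 = 4 + (9*E²)/2 = 4 + 9*E²/2)
1/(x(136) + z((p(0) + J(4, 2)) + 3, 12)*(-56)) = 1/(2*136 + (4 + 9*((-3 - 3) + 3)²/2)*(-56)) = 1/(272 + (4 + 9*(-6 + 3)²/2)*(-56)) = 1/(272 + (4 + (9/2)*(-3)²)*(-56)) = 1/(272 + (4 + (9/2)*9)*(-56)) = 1/(272 + (4 + 81/2)*(-56)) = 1/(272 + (89/2)*(-56)) = 1/(272 - 2492) = 1/(-2220) = -1/2220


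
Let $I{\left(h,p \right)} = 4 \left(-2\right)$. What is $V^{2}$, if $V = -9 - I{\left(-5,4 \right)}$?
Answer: $1$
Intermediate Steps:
$I{\left(h,p \right)} = -8$
$V = -1$ ($V = -9 - -8 = -9 + 8 = -1$)
$V^{2} = \left(-1\right)^{2} = 1$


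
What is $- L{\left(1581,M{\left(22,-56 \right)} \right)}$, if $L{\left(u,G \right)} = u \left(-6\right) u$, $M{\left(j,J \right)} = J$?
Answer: $14997366$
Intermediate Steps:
$L{\left(u,G \right)} = - 6 u^{2}$ ($L{\left(u,G \right)} = - 6 u u = - 6 u^{2}$)
$- L{\left(1581,M{\left(22,-56 \right)} \right)} = - \left(-6\right) 1581^{2} = - \left(-6\right) 2499561 = \left(-1\right) \left(-14997366\right) = 14997366$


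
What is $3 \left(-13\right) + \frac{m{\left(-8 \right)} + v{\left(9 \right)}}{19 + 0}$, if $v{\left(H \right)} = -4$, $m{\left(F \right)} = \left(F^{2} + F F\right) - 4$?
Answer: $- \frac{621}{19} \approx -32.684$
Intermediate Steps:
$m{\left(F \right)} = -4 + 2 F^{2}$ ($m{\left(F \right)} = \left(F^{2} + F^{2}\right) - 4 = 2 F^{2} - 4 = -4 + 2 F^{2}$)
$3 \left(-13\right) + \frac{m{\left(-8 \right)} + v{\left(9 \right)}}{19 + 0} = 3 \left(-13\right) + \frac{\left(-4 + 2 \left(-8\right)^{2}\right) - 4}{19 + 0} = -39 + \frac{\left(-4 + 2 \cdot 64\right) - 4}{19} = -39 + \left(\left(-4 + 128\right) - 4\right) \frac{1}{19} = -39 + \left(124 - 4\right) \frac{1}{19} = -39 + 120 \cdot \frac{1}{19} = -39 + \frac{120}{19} = - \frac{621}{19}$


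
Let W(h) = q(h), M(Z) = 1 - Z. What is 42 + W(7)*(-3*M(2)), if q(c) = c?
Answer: 63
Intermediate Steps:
W(h) = h
42 + W(7)*(-3*M(2)) = 42 + 7*(-3*(1 - 1*2)) = 42 + 7*(-3*(1 - 2)) = 42 + 7*(-3*(-1)) = 42 + 7*3 = 42 + 21 = 63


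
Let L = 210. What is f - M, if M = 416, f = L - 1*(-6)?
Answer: -200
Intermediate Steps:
f = 216 (f = 210 - 1*(-6) = 210 + 6 = 216)
f - M = 216 - 1*416 = 216 - 416 = -200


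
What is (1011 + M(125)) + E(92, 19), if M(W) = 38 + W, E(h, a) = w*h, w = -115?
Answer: -9406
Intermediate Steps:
E(h, a) = -115*h
(1011 + M(125)) + E(92, 19) = (1011 + (38 + 125)) - 115*92 = (1011 + 163) - 10580 = 1174 - 10580 = -9406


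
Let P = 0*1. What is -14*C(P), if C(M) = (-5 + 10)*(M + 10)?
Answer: -700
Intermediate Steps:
P = 0
C(M) = 50 + 5*M (C(M) = 5*(10 + M) = 50 + 5*M)
-14*C(P) = -14*(50 + 5*0) = -14*(50 + 0) = -14*50 = -700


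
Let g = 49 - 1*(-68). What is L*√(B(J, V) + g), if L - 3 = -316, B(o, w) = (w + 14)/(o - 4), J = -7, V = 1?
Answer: -626*√3498/11 ≈ -3365.8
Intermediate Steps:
B(o, w) = (14 + w)/(-4 + o)
L = -313 (L = 3 - 316 = -313)
g = 117 (g = 49 + 68 = 117)
L*√(B(J, V) + g) = -313*√((14 + 1)/(-4 - 7) + 117) = -313*√(15/(-11) + 117) = -313*√(-1/11*15 + 117) = -313*√(-15/11 + 117) = -626*√3498/11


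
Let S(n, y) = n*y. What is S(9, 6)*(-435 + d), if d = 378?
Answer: -3078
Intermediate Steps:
S(9, 6)*(-435 + d) = (9*6)*(-435 + 378) = 54*(-57) = -3078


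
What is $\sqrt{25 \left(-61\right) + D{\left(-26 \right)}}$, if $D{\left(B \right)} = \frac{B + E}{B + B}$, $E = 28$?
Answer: $\frac{i \sqrt{1030926}}{26} \approx 39.052 i$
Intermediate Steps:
$D{\left(B \right)} = \frac{28 + B}{2 B}$ ($D{\left(B \right)} = \frac{B + 28}{B + B} = \frac{28 + B}{2 B}$)
$\sqrt{25 \left(-61\right) + D{\left(-26 \right)}} = \sqrt{25 \left(-61\right) + \frac{28 - 26}{2 \left(-26\right)}} = \sqrt{-1525 + \frac{1}{2} \left(- \frac{1}{26}\right) 2} = \sqrt{-1525 - \frac{1}{26}} = \sqrt{- \frac{39651}{26}} = \frac{i \sqrt{1030926}}{26}$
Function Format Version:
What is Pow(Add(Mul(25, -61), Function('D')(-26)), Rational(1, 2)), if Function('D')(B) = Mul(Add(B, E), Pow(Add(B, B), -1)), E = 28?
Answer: Mul(Rational(1, 26), I, Pow(1030926, Rational(1, 2))) ≈ Mul(39.052, I)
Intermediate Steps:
Function('D')(B) = Mul(Rational(1, 2), Pow(B, -1), Add(28, B)) (Function('D')(B) = Mul(Add(B, 28), Pow(Add(B, B), -1)) = Mul(Add(28, B), Pow(Mul(2, B), -1)) = Mul(Add(28, B), Mul(Rational(1, 2), Pow(B, -1))) = Mul(Rational(1, 2), Pow(B, -1), Add(28, B)))
Pow(Add(Mul(25, -61), Function('D')(-26)), Rational(1, 2)) = Pow(Add(Mul(25, -61), Mul(Rational(1, 2), Pow(-26, -1), Add(28, -26))), Rational(1, 2)) = Pow(Add(-1525, Mul(Rational(1, 2), Rational(-1, 26), 2)), Rational(1, 2)) = Pow(Add(-1525, Rational(-1, 26)), Rational(1, 2)) = Pow(Rational(-39651, 26), Rational(1, 2)) = Mul(Rational(1, 26), I, Pow(1030926, Rational(1, 2)))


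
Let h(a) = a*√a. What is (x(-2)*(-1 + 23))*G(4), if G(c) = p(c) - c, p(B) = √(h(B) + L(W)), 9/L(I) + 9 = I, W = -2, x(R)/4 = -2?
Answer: 704 - 16*√869 ≈ 232.34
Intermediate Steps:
x(R) = -8 (x(R) = 4*(-2) = -8)
h(a) = a^(3/2)
L(I) = 9/(-9 + I)
p(B) = √(-9/11 + B^(3/2)) (p(B) = √(B^(3/2) + 9/(-9 - 2)) = √(B^(3/2) + 9/(-11)) = √(B^(3/2) + 9*(-1/11)) = √(B^(3/2) - 9/11) = √(-9/11 + B^(3/2)))
G(c) = -c + √(-99 + 121*c^(3/2))/11 (G(c) = √(-99 + 121*c^(3/2))/11 - c = -c + √(-99 + 121*c^(3/2))/11)
(x(-2)*(-1 + 23))*G(4) = (-8*(-1 + 23))*(-1*4 + √(-99 + 121*4^(3/2))/11) = (-8*22)*(-4 + √(-99 + 121*8)/11) = -176*(-4 + √(-99 + 968)/11) = -176*(-4 + √869/11) = 704 - 16*√869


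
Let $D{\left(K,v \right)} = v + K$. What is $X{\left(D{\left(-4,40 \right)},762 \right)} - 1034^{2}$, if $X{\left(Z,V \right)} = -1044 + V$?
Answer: $-1069438$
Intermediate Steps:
$D{\left(K,v \right)} = K + v$
$X{\left(D{\left(-4,40 \right)},762 \right)} - 1034^{2} = \left(-1044 + 762\right) - 1034^{2} = -282 - 1069156 = -1069438$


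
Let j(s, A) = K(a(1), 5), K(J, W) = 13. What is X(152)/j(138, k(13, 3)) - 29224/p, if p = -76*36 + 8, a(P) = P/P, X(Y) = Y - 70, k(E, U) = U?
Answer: 75451/4433 ≈ 17.020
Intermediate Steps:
X(Y) = -70 + Y
a(P) = 1
p = -2728 (p = -2736 + 8 = -2728)
j(s, A) = 13
X(152)/j(138, k(13, 3)) - 29224/p = (-70 + 152)/13 - 29224/(-2728) = 82*(1/13) - 29224*(-1/2728) = 82/13 + 3653/341 = 75451/4433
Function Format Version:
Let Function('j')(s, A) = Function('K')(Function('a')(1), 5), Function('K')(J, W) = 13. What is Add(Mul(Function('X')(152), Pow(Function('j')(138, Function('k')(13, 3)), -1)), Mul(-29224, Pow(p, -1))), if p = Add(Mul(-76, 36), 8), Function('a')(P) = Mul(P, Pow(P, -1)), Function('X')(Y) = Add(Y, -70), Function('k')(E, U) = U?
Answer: Rational(75451, 4433) ≈ 17.020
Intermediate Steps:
Function('X')(Y) = Add(-70, Y)
Function('a')(P) = 1
p = -2728 (p = Add(-2736, 8) = -2728)
Function('j')(s, A) = 13
Add(Mul(Function('X')(152), Pow(Function('j')(138, Function('k')(13, 3)), -1)), Mul(-29224, Pow(p, -1))) = Add(Mul(Add(-70, 152), Pow(13, -1)), Mul(-29224, Pow(-2728, -1))) = Add(Mul(82, Rational(1, 13)), Mul(-29224, Rational(-1, 2728))) = Add(Rational(82, 13), Rational(3653, 341)) = Rational(75451, 4433)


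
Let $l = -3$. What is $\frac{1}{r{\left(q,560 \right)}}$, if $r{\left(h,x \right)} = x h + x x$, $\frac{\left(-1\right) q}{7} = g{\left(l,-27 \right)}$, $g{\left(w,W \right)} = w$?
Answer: $\frac{1}{325360} \approx 3.0735 \cdot 10^{-6}$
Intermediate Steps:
$q = 21$ ($q = \left(-7\right) \left(-3\right) = 21$)
$r{\left(h,x \right)} = x^{2} + h x$ ($r{\left(h,x \right)} = h x + x^{2} = x^{2} + h x$)
$\frac{1}{r{\left(q,560 \right)}} = \frac{1}{560 \left(21 + 560\right)} = \frac{1}{560 \cdot 581} = \frac{1}{325360}$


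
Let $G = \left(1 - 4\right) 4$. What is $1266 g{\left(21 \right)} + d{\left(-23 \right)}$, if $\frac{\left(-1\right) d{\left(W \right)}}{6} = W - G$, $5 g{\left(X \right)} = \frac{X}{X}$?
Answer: $\frac{1596}{5} \approx 319.2$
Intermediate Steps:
$g{\left(X \right)} = \frac{1}{5}$ ($g{\left(X \right)} = \frac{X \frac{1}{X}}{5} = \frac{1}{5} \cdot 1 = \frac{1}{5}$)
$G = -12$ ($G = \left(-3\right) 4 = -12$)
$d{\left(W \right)} = -72 - 6 W$ ($d{\left(W \right)} = - 6 \left(W - -12\right) = - 6 \left(W + 12\right) = - 6 \left(12 + W\right) = -72 - 6 W$)
$1266 g{\left(21 \right)} + d{\left(-23 \right)} = 1266 \cdot \frac{1}{5} - -66 = \frac{1266}{5} + \left(-72 + 138\right) = \frac{1266}{5} + 66 = \frac{1596}{5}$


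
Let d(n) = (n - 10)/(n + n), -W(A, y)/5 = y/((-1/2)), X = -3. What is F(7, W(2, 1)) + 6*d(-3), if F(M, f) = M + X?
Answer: 17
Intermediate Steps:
W(A, y) = 10*y (W(A, y) = -5*y/((-1/2)) = -5*y/((-1*1/2)) = -5*y/(-1/2) = -5*y*(-2) = -(-10)*y = 10*y)
F(M, f) = -3 + M (F(M, f) = M - 3 = -3 + M)
d(n) = (-10 + n)/(2*n) (d(n) = (-10 + n)/((2*n)) = (-10 + n)*(1/(2*n)) = (-10 + n)/(2*n))
F(7, W(2, 1)) + 6*d(-3) = (-3 + 7) + 6*((1/2)*(-10 - 3)/(-3)) = 4 + 6*((1/2)*(-1/3)*(-13)) = 4 + 6*(13/6) = 4 + 13 = 17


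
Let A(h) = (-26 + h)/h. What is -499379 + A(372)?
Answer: -92884321/186 ≈ -4.9938e+5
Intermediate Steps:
A(h) = (-26 + h)/h
-499379 + A(372) = -499379 + (-26 + 372)/372 = -499379 + (1/372)*346 = -499379 + 173/186 = -92884321/186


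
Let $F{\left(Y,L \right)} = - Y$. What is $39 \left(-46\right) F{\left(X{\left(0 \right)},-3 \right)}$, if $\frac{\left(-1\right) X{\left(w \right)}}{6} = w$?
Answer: $0$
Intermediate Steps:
$X{\left(w \right)} = - 6 w$
$39 \left(-46\right) F{\left(X{\left(0 \right)},-3 \right)} = 39 \left(-46\right) \left(- \left(-6\right) 0\right) = - 1794 \left(\left(-1\right) 0\right) = \left(-1794\right) 0 = 0$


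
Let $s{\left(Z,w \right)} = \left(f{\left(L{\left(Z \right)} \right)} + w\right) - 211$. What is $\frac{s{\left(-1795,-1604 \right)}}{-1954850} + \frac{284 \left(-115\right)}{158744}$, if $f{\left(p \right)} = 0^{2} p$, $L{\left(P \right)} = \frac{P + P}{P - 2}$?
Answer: $- \frac{794466008}{3879008855} \approx -0.20481$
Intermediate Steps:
$L{\left(P \right)} = \frac{2 P}{-2 + P}$
$f{\left(p \right)} = 0$ ($f{\left(p \right)} = 0 p = 0$)
$s{\left(Z,w \right)} = -211 + w$ ($s{\left(Z,w \right)} = \left(0 + w\right) - 211 = w - 211 = -211 + w$)
$\frac{s{\left(-1795,-1604 \right)}}{-1954850} + \frac{284 \left(-115\right)}{158744} = \frac{-211 - 1604}{-1954850} + \frac{284 \left(-115\right)}{158744} = \left(-1815\right) \left(- \frac{1}{1954850}\right) - \frac{8165}{39686} = \frac{363}{390970} - \frac{8165}{39686} = - \frac{794466008}{3879008855}$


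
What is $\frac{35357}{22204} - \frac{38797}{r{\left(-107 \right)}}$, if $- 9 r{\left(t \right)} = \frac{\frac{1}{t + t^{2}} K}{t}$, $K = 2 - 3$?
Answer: $\frac{1344148505626115}{3172} \approx 4.2375 \cdot 10^{11}$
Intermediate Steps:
$K = -1$ ($K = 2 - 3 = -1$)
$r{\left(t \right)} = \frac{1}{9 t \left(t + t^{2}\right)}$ ($r{\left(t \right)} = - \frac{\frac{1}{t + t^{2}} \left(-1\right) \frac{1}{t}}{9} = - \frac{- \frac{1}{t + t^{2}} \frac{1}{t}}{9} = - \frac{\left(-1\right) \frac{1}{t} \frac{1}{t + t^{2}}}{9} = \frac{1}{9 t \left(t + t^{2}\right)}$)
$\frac{35357}{22204} - \frac{38797}{r{\left(-107 \right)}} = \frac{35357}{22204} - \frac{38797}{\frac{1}{9} \cdot \frac{1}{11449} \frac{1}{1 - 107}} = 35357 \cdot \frac{1}{22204} - \frac{38797}{\frac{1}{9} \cdot \frac{1}{11449} \frac{1}{-106}} = \frac{5051}{3172} - \frac{38797}{\frac{1}{9} \cdot \frac{1}{11449} \left(- \frac{1}{106}\right)} = \frac{5051}{3172} - \frac{38797}{- \frac{1}{10922346}} = \frac{5051}{3172} - -423754257762 = \frac{5051}{3172} + 423754257762 = \frac{1344148505626115}{3172}$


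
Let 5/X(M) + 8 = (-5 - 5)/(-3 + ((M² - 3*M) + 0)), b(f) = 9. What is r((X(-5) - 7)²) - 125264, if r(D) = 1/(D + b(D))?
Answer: -783858551756/6257653 ≈ -1.2526e+5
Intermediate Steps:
X(M) = 5/(-8 - 10/(-3 + M² - 3*M)) (X(M) = 5/(-8 + (-5 - 5)/(-3 + ((M² - 3*M) + 0))) = 5/(-8 - 10/(-3 + (M² - 3*M))) = 5/(-8 - 10/(-3 + M² - 3*M)))
r(D) = 1/(9 + D) (r(D) = 1/(D + 9) = 1/(9 + D))
r((X(-5) - 7)²) - 125264 = 1/(9 + (5*(-3 + (-5)² - 3*(-5))/(2*(7 - 4*(-5)² + 12*(-5))) - 7)²) - 125264 = 1/(9 + (5*(-3 + 25 + 15)/(2*(7 - 4*25 - 60)) - 7)²) - 125264 = 1/(9 + ((5/2)*37/(7 - 100 - 60) - 7)²) - 125264 = 1/(9 + ((5/2)*37/(-153) - 7)²) - 125264 = 1/(9 + ((5/2)*(-1/153)*37 - 7)²) - 125264 = 1/(9 + (-185/306 - 7)²) - 125264 = 1/(9 + (-2327/306)²) - 125264 = 1/(9 + 5414929/93636) - 125264 = 1/(6257653/93636) - 125264 = 93636/6257653 - 125264 = -783858551756/6257653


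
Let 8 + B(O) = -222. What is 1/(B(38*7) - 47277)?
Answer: -1/47507 ≈ -2.1050e-5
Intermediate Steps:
B(O) = -230 (B(O) = -8 - 222 = -230)
1/(B(38*7) - 47277) = 1/(-230 - 47277) = 1/(-47507) = -1/47507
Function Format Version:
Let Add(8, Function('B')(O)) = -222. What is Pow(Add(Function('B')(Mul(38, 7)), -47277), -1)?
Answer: Rational(-1, 47507) ≈ -2.1050e-5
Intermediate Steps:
Function('B')(O) = -230 (Function('B')(O) = Add(-8, -222) = -230)
Pow(Add(Function('B')(Mul(38, 7)), -47277), -1) = Pow(Add(-230, -47277), -1) = Pow(-47507, -1) = Rational(-1, 47507)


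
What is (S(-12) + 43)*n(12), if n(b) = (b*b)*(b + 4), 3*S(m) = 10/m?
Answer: 98432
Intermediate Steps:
S(m) = 10/(3*m) (S(m) = (10/m)/3 = 10/(3*m))
n(b) = b²*(4 + b)
(S(-12) + 43)*n(12) = ((10/3)/(-12) + 43)*(12²*(4 + 12)) = ((10/3)*(-1/12) + 43)*(144*16) = (-5/18 + 43)*2304 = (769/18)*2304 = 98432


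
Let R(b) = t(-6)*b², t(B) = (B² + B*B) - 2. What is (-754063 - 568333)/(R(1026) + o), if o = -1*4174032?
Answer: -330599/17378322 ≈ -0.019024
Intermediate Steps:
t(B) = -2 + 2*B² (t(B) = (B² + B²) - 2 = 2*B² - 2 = -2 + 2*B²)
o = -4174032
R(b) = 70*b² (R(b) = (-2 + 2*(-6)²)*b² = (-2 + 2*36)*b² = (-2 + 72)*b² = 70*b²)
(-754063 - 568333)/(R(1026) + o) = (-754063 - 568333)/(70*1026² - 4174032) = -1322396/(70*1052676 - 4174032) = -1322396/(73687320 - 4174032) = -1322396/69513288 = -1322396*1/69513288 = -330599/17378322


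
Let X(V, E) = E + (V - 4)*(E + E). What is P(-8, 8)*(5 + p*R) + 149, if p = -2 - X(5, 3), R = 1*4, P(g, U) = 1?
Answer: 110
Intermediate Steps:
X(V, E) = E + 2*E*(-4 + V) (X(V, E) = E + (-4 + V)*(2*E) = E + 2*E*(-4 + V))
R = 4
p = -11 (p = -2 - 3*(-7 + 2*5) = -2 - 3*(-7 + 10) = -2 - 3*3 = -2 - 1*9 = -2 - 9 = -11)
P(-8, 8)*(5 + p*R) + 149 = 1*(5 - 11*4) + 149 = 1*(5 - 44) + 149 = 1*(-39) + 149 = -39 + 149 = 110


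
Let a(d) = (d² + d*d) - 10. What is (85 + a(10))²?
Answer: 75625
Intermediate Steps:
a(d) = -10 + 2*d² (a(d) = (d² + d²) - 10 = 2*d² - 10 = -10 + 2*d²)
(85 + a(10))² = (85 + (-10 + 2*10²))² = (85 + (-10 + 2*100))² = (85 + (-10 + 200))² = (85 + 190)² = 275² = 75625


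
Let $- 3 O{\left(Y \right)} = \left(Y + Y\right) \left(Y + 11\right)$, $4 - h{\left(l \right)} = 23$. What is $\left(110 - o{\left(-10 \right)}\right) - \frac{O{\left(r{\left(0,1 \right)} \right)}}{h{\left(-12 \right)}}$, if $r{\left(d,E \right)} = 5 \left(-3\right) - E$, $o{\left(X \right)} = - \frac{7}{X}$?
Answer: $\frac{60701}{570} \approx 106.49$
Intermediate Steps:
$r{\left(d,E \right)} = -15 - E$
$h{\left(l \right)} = -19$ ($h{\left(l \right)} = 4 - 23 = -19$)
$O{\left(Y \right)} = - \frac{2 Y \left(11 + Y\right)}{3}$ ($O{\left(Y \right)} = - \frac{\left(Y + Y\right) \left(Y + 11\right)}{3} = - \frac{2 Y \left(11 + Y\right)}{3}$)
$\left(110 - o{\left(-10 \right)}\right) - \frac{O{\left(r{\left(0,1 \right)} \right)}}{h{\left(-12 \right)}} = \left(110 - - \frac{7}{-10}\right) - \frac{\left(- \frac{2}{3}\right) \left(-15 - 1\right) \left(11 - 16\right)}{-19} = \left(110 - \left(-7\right) \left(- \frac{1}{10}\right)\right) - - \frac{2 \left(-15 - 1\right) \left(11 - 16\right)}{3} \left(- \frac{1}{19}\right) = \left(110 - \frac{7}{10}\right) - \left(- \frac{2}{3}\right) \left(-16\right) \left(11 - 16\right) \left(- \frac{1}{19}\right) = \left(110 - \frac{7}{10}\right) - \left(- \frac{2}{3}\right) \left(-16\right) \left(-5\right) \left(- \frac{1}{19}\right) = \frac{1093}{10} - \left(- \frac{160}{3}\right) \left(- \frac{1}{19}\right) = \frac{1093}{10} - \frac{160}{57} = \frac{60701}{570}$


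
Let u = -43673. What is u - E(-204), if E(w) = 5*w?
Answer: -42653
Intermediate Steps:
u - E(-204) = -43673 - 5*(-204) = -43673 - 1*(-1020) = -43673 + 1020 = -42653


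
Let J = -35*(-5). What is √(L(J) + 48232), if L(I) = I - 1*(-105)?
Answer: 8*√758 ≈ 220.25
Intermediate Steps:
J = 175
L(I) = 105 + I (L(I) = I + 105 = 105 + I)
√(L(J) + 48232) = √((105 + 175) + 48232) = √(280 + 48232) = √48512 = 8*√758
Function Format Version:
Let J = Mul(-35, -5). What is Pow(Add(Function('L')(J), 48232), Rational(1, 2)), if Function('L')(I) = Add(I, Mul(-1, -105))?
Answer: Mul(8, Pow(758, Rational(1, 2))) ≈ 220.25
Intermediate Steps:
J = 175
Function('L')(I) = Add(105, I) (Function('L')(I) = Add(I, 105) = Add(105, I))
Pow(Add(Function('L')(J), 48232), Rational(1, 2)) = Pow(Add(Add(105, 175), 48232), Rational(1, 2)) = Pow(Add(280, 48232), Rational(1, 2)) = Pow(48512, Rational(1, 2)) = Mul(8, Pow(758, Rational(1, 2)))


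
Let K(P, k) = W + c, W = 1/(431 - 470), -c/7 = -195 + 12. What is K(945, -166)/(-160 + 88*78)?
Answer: 24979/130728 ≈ 0.19108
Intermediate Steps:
c = 1281 (c = -7*(-195 + 12) = -7*(-183) = 1281)
W = -1/39 (W = 1/(-39) = -1/39 ≈ -0.025641)
K(P, k) = 49958/39 (K(P, k) = -1/39 + 1281 = 49958/39)
K(945, -166)/(-160 + 88*78) = 49958/(39*(-160 + 88*78)) = 49958/(39*(-160 + 6864)) = (49958/39)/6704 = (49958/39)*(1/6704) = 24979/130728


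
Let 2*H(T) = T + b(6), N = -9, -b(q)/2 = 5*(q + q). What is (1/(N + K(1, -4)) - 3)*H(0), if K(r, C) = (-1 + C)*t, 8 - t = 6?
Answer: 3480/19 ≈ 183.16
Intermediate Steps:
t = 2 (t = 8 - 1*6 = 8 - 6 = 2)
b(q) = -20*q (b(q) = -10*(q + q) = -10*2*q = -20*q)
K(r, C) = -2 + 2*C (K(r, C) = (-1 + C)*2 = -2 + 2*C)
H(T) = -60 + T/2 (H(T) = (T - 20*6)/2 = (T - 120)/2 = (-120 + T)/2 = -60 + T/2)
(1/(N + K(1, -4)) - 3)*H(0) = (1/(-9 + (-2 + 2*(-4))) - 3)*(-60 + (½)*0) = (1/(-9 + (-2 - 8)) - 3)*(-60 + 0) = (1/(-9 - 10) - 3)*(-60) = (1/(-19) - 3)*(-60) = (-1/19 - 3)*(-60) = -58/19*(-60) = 3480/19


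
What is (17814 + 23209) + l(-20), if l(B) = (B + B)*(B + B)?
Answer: 42623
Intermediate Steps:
l(B) = 4*B² (l(B) = (2*B)*(2*B) = 4*B²)
(17814 + 23209) + l(-20) = (17814 + 23209) + 4*(-20)² = 41023 + 4*400 = 41023 + 1600 = 42623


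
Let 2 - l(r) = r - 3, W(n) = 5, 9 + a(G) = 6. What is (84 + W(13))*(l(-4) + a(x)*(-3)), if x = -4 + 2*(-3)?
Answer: 1602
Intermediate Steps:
x = -10 (x = -4 - 6 = -10)
a(G) = -3 (a(G) = -9 + 6 = -3)
l(r) = 5 - r (l(r) = 2 - (r - 3) = 2 - (-3 + r) = 2 + (3 - r) = 5 - r)
(84 + W(13))*(l(-4) + a(x)*(-3)) = (84 + 5)*((5 - 1*(-4)) - 3*(-3)) = 89*((5 + 4) + 9) = 89*(9 + 9) = 89*18 = 1602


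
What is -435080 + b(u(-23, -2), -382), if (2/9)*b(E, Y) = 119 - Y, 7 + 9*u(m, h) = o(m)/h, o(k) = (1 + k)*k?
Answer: -865651/2 ≈ -4.3283e+5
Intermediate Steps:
o(k) = k*(1 + k)
u(m, h) = -7/9 + m*(1 + m)/(9*h) (u(m, h) = -7/9 + ((m*(1 + m))/h)/9 = -7/9 + (m*(1 + m)/h)/9 = -7/9 + m*(1 + m)/(9*h))
b(E, Y) = 1071/2 - 9*Y/2 (b(E, Y) = 9*(119 - Y)/2 = 1071/2 - 9*Y/2)
-435080 + b(u(-23, -2), -382) = -435080 + (1071/2 - 9/2*(-382)) = -435080 + (1071/2 + 1719) = -435080 + 4509/2 = -865651/2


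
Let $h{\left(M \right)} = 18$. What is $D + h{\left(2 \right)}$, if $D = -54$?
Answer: $-36$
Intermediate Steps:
$D + h{\left(2 \right)} = -54 + 18 = -36$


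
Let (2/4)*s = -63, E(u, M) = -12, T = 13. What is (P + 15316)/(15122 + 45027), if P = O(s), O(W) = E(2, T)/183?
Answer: 934272/3669089 ≈ 0.25463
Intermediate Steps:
s = -126 (s = 2*(-63) = -126)
O(W) = -4/61 (O(W) = -12/183 = -12*1/183 = -4/61)
P = -4/61 ≈ -0.065574
(P + 15316)/(15122 + 45027) = (-4/61 + 15316)/(15122 + 45027) = (934272/61)/60149 = (934272/61)*(1/60149) = 934272/3669089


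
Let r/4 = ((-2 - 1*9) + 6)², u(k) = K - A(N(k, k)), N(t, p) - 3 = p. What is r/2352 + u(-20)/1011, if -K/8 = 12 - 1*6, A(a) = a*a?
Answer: -57/196 ≈ -0.29082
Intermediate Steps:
N(t, p) = 3 + p
A(a) = a²
K = -48 (K = -8*(12 - 1*6) = -8*(12 - 6) = -8*6 = -48)
u(k) = -48 - (3 + k)²
r = 100 (r = 4*((-2 - 1*9) + 6)² = 4*((-2 - 9) + 6)² = 4*(-11 + 6)² = 4*(-5)² = 4*25 = 100)
r/2352 + u(-20)/1011 = 100/2352 + (-48 - (3 - 20)²)/1011 = 100*(1/2352) + (-48 - 1*(-17)²)*(1/1011) = 25/588 + (-48 - 1*289)*(1/1011) = 25/588 + (-48 - 289)*(1/1011) = 25/588 - 337*1/1011 = 25/588 - ⅓ = -57/196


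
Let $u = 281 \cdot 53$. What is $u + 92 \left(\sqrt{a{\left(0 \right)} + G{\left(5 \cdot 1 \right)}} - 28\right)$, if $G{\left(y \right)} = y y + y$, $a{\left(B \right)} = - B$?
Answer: $12317 + 92 \sqrt{30} \approx 12821.0$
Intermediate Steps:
$G{\left(y \right)} = y + y^{2}$ ($G{\left(y \right)} = y^{2} + y = y + y^{2}$)
$u = 14893$
$u + 92 \left(\sqrt{a{\left(0 \right)} + G{\left(5 \cdot 1 \right)}} - 28\right) = 14893 + 92 \left(\sqrt{\left(-1\right) 0 + 5 \cdot 1 \left(1 + 5 \cdot 1\right)} - 28\right) = 14893 + 92 \left(\sqrt{0 + 5 \left(1 + 5\right)} - 28\right) = 14893 + 92 \left(\sqrt{0 + 5 \cdot 6} - 28\right) = 14893 + 92 \left(\sqrt{0 + 30} - 28\right) = 14893 + 92 \left(\sqrt{30} - 28\right) = 14893 + 92 \left(-28 + \sqrt{30}\right) = 14893 - \left(2576 - 92 \sqrt{30}\right) = 12317 + 92 \sqrt{30}$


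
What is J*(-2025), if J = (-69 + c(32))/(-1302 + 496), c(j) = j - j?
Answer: -139725/806 ≈ -173.36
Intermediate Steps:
c(j) = 0
J = 69/806 (J = (-69 + 0)/(-1302 + 496) = -69/(-806) = -69*(-1/806) = 69/806 ≈ 0.085608)
J*(-2025) = (69/806)*(-2025) = -139725/806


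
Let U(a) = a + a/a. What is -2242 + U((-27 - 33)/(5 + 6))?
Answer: -24711/11 ≈ -2246.5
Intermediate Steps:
U(a) = 1 + a (U(a) = a + 1 = 1 + a)
-2242 + U((-27 - 33)/(5 + 6)) = -2242 + (1 + (-27 - 33)/(5 + 6)) = -2242 + (1 - 60/11) = -2242 - 49/11 = -24711/11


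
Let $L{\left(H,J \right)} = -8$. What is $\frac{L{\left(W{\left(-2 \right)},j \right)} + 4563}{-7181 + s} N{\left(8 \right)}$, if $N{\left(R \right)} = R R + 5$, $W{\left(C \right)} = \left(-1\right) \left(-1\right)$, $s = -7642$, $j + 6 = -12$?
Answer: $- \frac{104765}{4941} \approx -21.203$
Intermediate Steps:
$j = -18$ ($j = -6 - 12 = -18$)
$W{\left(C \right)} = 1$
$N{\left(R \right)} = 5 + R^{2}$ ($N{\left(R \right)} = R^{2} + 5 = 5 + R^{2}$)
$\frac{L{\left(W{\left(-2 \right)},j \right)} + 4563}{-7181 + s} N{\left(8 \right)} = \frac{-8 + 4563}{-7181 - 7642} \left(5 + 8^{2}\right) = \frac{4555}{-14823} \left(5 + 64\right) = 4555 \left(- \frac{1}{14823}\right) 69 = \left(- \frac{4555}{14823}\right) 69 = - \frac{104765}{4941}$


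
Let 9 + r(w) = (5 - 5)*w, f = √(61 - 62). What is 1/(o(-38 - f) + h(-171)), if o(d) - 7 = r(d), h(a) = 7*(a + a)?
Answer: -1/2396 ≈ -0.00041736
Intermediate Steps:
f = I (f = √(-1) = I ≈ 1.0*I)
h(a) = 14*a (h(a) = 7*(2*a) = 14*a)
r(w) = -9 (r(w) = -9 + (5 - 5)*w = -9 + 0*w = -9 + 0 = -9)
o(d) = -2 (o(d) = 7 - 9 = -2)
1/(o(-38 - f) + h(-171)) = 1/(-2 + 14*(-171)) = 1/(-2 - 2394) = 1/(-2396) = -1/2396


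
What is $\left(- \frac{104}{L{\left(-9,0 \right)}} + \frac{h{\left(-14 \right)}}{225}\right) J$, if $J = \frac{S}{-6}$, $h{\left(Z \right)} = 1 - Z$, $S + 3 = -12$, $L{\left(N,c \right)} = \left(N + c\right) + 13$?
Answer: $- \frac{389}{6} \approx -64.833$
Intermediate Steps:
$L{\left(N,c \right)} = 13 + N + c$
$S = -15$ ($S = -3 - 12 = -15$)
$J = \frac{5}{2}$ ($J = - \frac{15}{-6} = \left(-15\right) \left(- \frac{1}{6}\right) = \frac{5}{2} \approx 2.5$)
$\left(- \frac{104}{L{\left(-9,0 \right)}} + \frac{h{\left(-14 \right)}}{225}\right) J = \left(- \frac{104}{13 - 9 + 0} + \frac{1 - -14}{225}\right) \frac{5}{2} = \left(- \frac{104}{4} + \left(1 + 14\right) \frac{1}{225}\right) \frac{5}{2} = \left(\left(-104\right) \frac{1}{4} + 15 \cdot \frac{1}{225}\right) \frac{5}{2} = \left(-26 + \frac{1}{15}\right) \frac{5}{2} = \left(- \frac{389}{15}\right) \frac{5}{2} = - \frac{389}{6}$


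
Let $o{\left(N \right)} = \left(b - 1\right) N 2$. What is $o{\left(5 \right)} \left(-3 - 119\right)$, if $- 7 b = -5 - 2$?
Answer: $0$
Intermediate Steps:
$b = 1$ ($b = - \frac{-5 - 2}{7} = \left(- \frac{1}{7}\right) \left(-7\right) = 1$)
$o{\left(N \right)} = 0$ ($o{\left(N \right)} = \left(1 - 1\right) N 2 = 0 \cdot 2 N = 0$)
$o{\left(5 \right)} \left(-3 - 119\right) = 0 \left(-3 - 119\right) = 0 \left(-122\right) = 0$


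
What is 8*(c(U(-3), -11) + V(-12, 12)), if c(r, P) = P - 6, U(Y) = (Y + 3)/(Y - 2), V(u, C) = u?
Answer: -232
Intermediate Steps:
U(Y) = (3 + Y)/(-2 + Y)
c(r, P) = -6 + P
8*(c(U(-3), -11) + V(-12, 12)) = 8*((-6 - 11) - 12) = 8*(-17 - 12) = 8*(-29) = -232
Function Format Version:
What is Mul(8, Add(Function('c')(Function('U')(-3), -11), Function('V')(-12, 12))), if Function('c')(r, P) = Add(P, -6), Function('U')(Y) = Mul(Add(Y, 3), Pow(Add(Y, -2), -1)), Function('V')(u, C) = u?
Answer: -232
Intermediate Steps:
Function('U')(Y) = Mul(Pow(Add(-2, Y), -1), Add(3, Y)) (Function('U')(Y) = Mul(Add(3, Y), Pow(Add(-2, Y), -1)) = Mul(Pow(Add(-2, Y), -1), Add(3, Y)))
Function('c')(r, P) = Add(-6, P)
Mul(8, Add(Function('c')(Function('U')(-3), -11), Function('V')(-12, 12))) = Mul(8, Add(Add(-6, -11), -12)) = Mul(8, Add(-17, -12)) = Mul(8, -29) = -232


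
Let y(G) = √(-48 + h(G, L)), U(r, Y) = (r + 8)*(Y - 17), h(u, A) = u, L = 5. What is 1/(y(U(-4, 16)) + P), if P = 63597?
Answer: 63597/4044578461 - 2*I*√13/4044578461 ≈ 1.5724e-5 - 1.7829e-9*I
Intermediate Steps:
U(r, Y) = (-17 + Y)*(8 + r) (U(r, Y) = (8 + r)*(-17 + Y) = (-17 + Y)*(8 + r))
y(G) = √(-48 + G)
1/(y(U(-4, 16)) + P) = 1/(√(-48 + (-136 - 17*(-4) + 8*16 + 16*(-4))) + 63597) = 1/(√(-48 + (-136 + 68 + 128 - 64)) + 63597) = 1/(√(-48 - 4) + 63597) = 1/(√(-52) + 63597) = 1/(2*I*√13 + 63597) = 1/(63597 + 2*I*√13)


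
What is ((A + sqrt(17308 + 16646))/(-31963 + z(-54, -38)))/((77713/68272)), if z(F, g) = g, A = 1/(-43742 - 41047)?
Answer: 68272/210861231031557 - 68272*sqrt(33954)/2486893713 ≈ -0.0050586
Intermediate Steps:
A = -1/84789 (A = 1/(-84789) = -1/84789 ≈ -1.1794e-5)
((A + sqrt(17308 + 16646))/(-31963 + z(-54, -38)))/((77713/68272)) = ((-1/84789 + sqrt(17308 + 16646))/(-31963 - 38))/((77713/68272)) = ((-1/84789 + sqrt(33954))/(-32001))/((77713*(1/68272))) = ((-1/84789 + sqrt(33954))*(-1/32001))/(77713/68272) = (1/2713332789 - sqrt(33954)/32001)*(68272/77713) = 68272/210861231031557 - 68272*sqrt(33954)/2486893713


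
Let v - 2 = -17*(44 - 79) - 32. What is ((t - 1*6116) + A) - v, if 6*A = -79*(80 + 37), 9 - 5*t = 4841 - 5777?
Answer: -16065/2 ≈ -8032.5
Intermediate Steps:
v = 565 (v = 2 + (-17*(44 - 79) - 32) = 2 + (-17*(-35) - 32) = 2 + (595 - 32) = 2 + 563 = 565)
t = 189 (t = 9/5 - (4841 - 5777)/5 = 9/5 - ⅕*(-936) = 9/5 + 936/5 = 189)
A = -3081/2 (A = (-79*(80 + 37))/6 = (-79*117)/6 = (⅙)*(-9243) = -3081/2 ≈ -1540.5)
((t - 1*6116) + A) - v = ((189 - 1*6116) - 3081/2) - 1*565 = ((189 - 6116) - 3081/2) - 565 = (-5927 - 3081/2) - 565 = -14935/2 - 565 = -16065/2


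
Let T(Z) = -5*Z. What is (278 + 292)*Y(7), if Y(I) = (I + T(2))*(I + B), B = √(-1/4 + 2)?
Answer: -11970 - 855*√7 ≈ -14232.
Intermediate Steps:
B = √7/2 (B = √(-1*¼ + 2) = √(-¼ + 2) = √(7/4) = √7/2 ≈ 1.3229)
Y(I) = (-10 + I)*(I + √7/2) (Y(I) = (I - 5*2)*(I + √7/2) = (I - 10)*(I + √7/2) = (-10 + I)*(I + √7/2))
(278 + 292)*Y(7) = (278 + 292)*(7² - 10*7 - 5*√7 + (½)*7*√7) = 570*(49 - 70 - 5*√7 + 7*√7/2) = 570*(-21 - 3*√7/2) = -11970 - 855*√7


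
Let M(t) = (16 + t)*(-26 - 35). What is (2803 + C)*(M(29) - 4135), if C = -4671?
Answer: 12851840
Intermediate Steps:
M(t) = -976 - 61*t (M(t) = (16 + t)*(-61) = -976 - 61*t)
(2803 + C)*(M(29) - 4135) = (2803 - 4671)*((-976 - 61*29) - 4135) = -1868*((-976 - 1769) - 4135) = -1868*(-2745 - 4135) = -1868*(-6880) = 12851840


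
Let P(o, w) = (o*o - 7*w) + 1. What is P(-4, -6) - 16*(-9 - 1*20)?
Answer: 523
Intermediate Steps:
P(o, w) = 1 + o² - 7*w (P(o, w) = (o² - 7*w) + 1 = 1 + o² - 7*w)
P(-4, -6) - 16*(-9 - 1*20) = (1 + (-4)² - 7*(-6)) - 16*(-9 - 1*20) = (1 + 16 + 42) - 16*(-9 - 20) = 59 - 16*(-29) = 59 + 464 = 523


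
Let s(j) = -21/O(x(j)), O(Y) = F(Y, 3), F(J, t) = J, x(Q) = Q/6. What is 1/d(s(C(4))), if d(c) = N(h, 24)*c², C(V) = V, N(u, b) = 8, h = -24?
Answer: 1/7938 ≈ 0.00012598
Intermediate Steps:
x(Q) = Q/6 (x(Q) = Q*(⅙) = Q/6)
O(Y) = Y
s(j) = -126/j (s(j) = -21*6/j = -126/j)
d(c) = 8*c²
1/d(s(C(4))) = 1/(8*(-126/4)²) = 1/(8*(-126*¼)²) = 1/(8*(-63/2)²) = 1/(8*(3969/4)) = 1/7938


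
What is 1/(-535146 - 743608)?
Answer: -1/1278754 ≈ -7.8201e-7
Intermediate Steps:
1/(-535146 - 743608) = 1/(-1278754) = -1/1278754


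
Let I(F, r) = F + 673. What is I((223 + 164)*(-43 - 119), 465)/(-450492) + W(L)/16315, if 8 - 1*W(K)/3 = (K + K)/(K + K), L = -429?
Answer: 1021332947/7349776980 ≈ 0.13896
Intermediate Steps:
I(F, r) = 673 + F
W(K) = 21 (W(K) = 24 - 3*(K + K)/(K + K) = 24 - 3*2*K/(2*K) = 24 - 3*2*K*1/(2*K) = 24 - 3*1 = 24 - 3 = 21)
I((223 + 164)*(-43 - 119), 465)/(-450492) + W(L)/16315 = (673 + (223 + 164)*(-43 - 119))/(-450492) + 21/16315 = (673 + 387*(-162))*(-1/450492) + 21*(1/16315) = (673 - 62694)*(-1/450492) + 21/16315 = -62021*(-1/450492) + 21/16315 = 62021/450492 + 21/16315 = 1021332947/7349776980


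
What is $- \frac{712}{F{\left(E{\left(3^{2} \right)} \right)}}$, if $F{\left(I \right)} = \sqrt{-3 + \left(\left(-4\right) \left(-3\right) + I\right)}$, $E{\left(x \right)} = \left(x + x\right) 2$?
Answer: $- \frac{712 \sqrt{5}}{15} \approx -106.14$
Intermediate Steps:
$E{\left(x \right)} = 4 x$ ($E{\left(x \right)} = 2 x 2 = 4 x$)
$F{\left(I \right)} = \sqrt{9 + I}$ ($F{\left(I \right)} = \sqrt{-3 + \left(12 + I\right)} = \sqrt{9 + I}$)
$- \frac{712}{F{\left(E{\left(3^{2} \right)} \right)}} = - \frac{712}{\sqrt{9 + 4 \cdot 3^{2}}} = - \frac{712}{\sqrt{9 + 4 \cdot 9}} = - \frac{712}{\sqrt{9 + 36}} = - \frac{712}{\sqrt{45}} = - \frac{712}{3 \sqrt{5}} = - 712 \frac{\sqrt{5}}{15} = - \frac{712 \sqrt{5}}{15}$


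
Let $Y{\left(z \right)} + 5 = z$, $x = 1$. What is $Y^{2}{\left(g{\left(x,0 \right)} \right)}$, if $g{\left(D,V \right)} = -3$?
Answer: $64$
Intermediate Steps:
$Y{\left(z \right)} = -5 + z$
$Y^{2}{\left(g{\left(x,0 \right)} \right)} = \left(-5 - 3\right)^{2} = \left(-8\right)^{2} = 64$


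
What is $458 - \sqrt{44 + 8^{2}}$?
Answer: $458 - 6 \sqrt{3} \approx 447.61$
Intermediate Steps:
$458 - \sqrt{44 + 8^{2}} = 458 - \sqrt{44 + 64} = 458 - \sqrt{108} = 458 - 6 \sqrt{3}$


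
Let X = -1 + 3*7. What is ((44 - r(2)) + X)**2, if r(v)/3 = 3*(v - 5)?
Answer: 8281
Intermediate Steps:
r(v) = -45 + 9*v (r(v) = 3*(3*(v - 5)) = 3*(3*(-5 + v)) = 3*(-15 + 3*v) = -45 + 9*v)
X = 20 (X = -1 + 21 = 20)
((44 - r(2)) + X)**2 = ((44 - (-45 + 9*2)) + 20)**2 = ((44 - (-45 + 18)) + 20)**2 = ((44 - 1*(-27)) + 20)**2 = ((44 + 27) + 20)**2 = (71 + 20)**2 = 91**2 = 8281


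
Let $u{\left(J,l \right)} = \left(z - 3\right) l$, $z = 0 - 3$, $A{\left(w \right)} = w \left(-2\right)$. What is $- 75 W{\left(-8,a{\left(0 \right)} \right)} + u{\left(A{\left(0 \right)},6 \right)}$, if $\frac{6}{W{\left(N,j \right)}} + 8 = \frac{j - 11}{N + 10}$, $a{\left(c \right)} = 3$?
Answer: $\frac{3}{2} \approx 1.5$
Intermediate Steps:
$A{\left(w \right)} = - 2 w$
$z = -3$
$W{\left(N,j \right)} = \frac{6}{-8 + \frac{-11 + j}{10 + N}}$ ($W{\left(N,j \right)} = \frac{6}{-8 + \frac{j - 11}{N + 10}} = \frac{6}{-8 + \frac{-11 + j}{10 + N}}$)
$u{\left(J,l \right)} = - 6 l$ ($u{\left(J,l \right)} = \left(-3 - 3\right) l = - 6 l$)
$- 75 W{\left(-8,a{\left(0 \right)} \right)} + u{\left(A{\left(0 \right)},6 \right)} = - 75 \frac{6 \left(10 - 8\right)}{-91 + 3 - -64} - 36 = - 75 \cdot 6 \frac{1}{-91 + 3 + 64} \cdot 2 - 36 = - 75 \cdot 6 \frac{1}{-24} \cdot 2 - 36 = - 75 \cdot 6 \left(- \frac{1}{24}\right) 2 - 36 = \left(-75\right) \left(- \frac{1}{2}\right) - 36 = \frac{75}{2} - 36 = \frac{3}{2}$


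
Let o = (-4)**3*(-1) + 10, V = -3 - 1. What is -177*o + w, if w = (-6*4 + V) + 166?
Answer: -12960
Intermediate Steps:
V = -4
o = 74 (o = -64*(-1) + 10 = 64 + 10 = 74)
w = 138 (w = (-6*4 - 4) + 166 = (-24 - 4) + 166 = -28 + 166 = 138)
-177*o + w = -177*74 + 138 = -13098 + 138 = -12960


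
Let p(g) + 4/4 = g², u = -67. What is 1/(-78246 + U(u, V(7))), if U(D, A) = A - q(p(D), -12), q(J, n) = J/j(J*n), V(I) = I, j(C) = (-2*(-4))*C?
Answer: -96/7510943 ≈ -1.2781e-5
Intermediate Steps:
p(g) = -1 + g²
j(C) = 8*C
q(J, n) = 1/(8*n) (q(J, n) = J/((8*(J*n))) = J/((8*J*n)) = J*(1/(8*J*n)) = 1/(8*n))
U(D, A) = 1/96 + A (U(D, A) = A - 1/(8*(-12)) = A - (-1)/(8*12) = A - 1*(-1/96) = A + 1/96 = 1/96 + A)
1/(-78246 + U(u, V(7))) = 1/(-78246 + (1/96 + 7)) = 1/(-78246 + 673/96) = 1/(-7510943/96) = -96/7510943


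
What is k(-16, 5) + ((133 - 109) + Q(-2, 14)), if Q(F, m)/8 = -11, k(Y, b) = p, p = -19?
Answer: -83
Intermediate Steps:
k(Y, b) = -19
Q(F, m) = -88 (Q(F, m) = 8*(-11) = -88)
k(-16, 5) + ((133 - 109) + Q(-2, 14)) = -19 + ((133 - 109) - 88) = -19 + (24 - 88) = -19 - 64 = -83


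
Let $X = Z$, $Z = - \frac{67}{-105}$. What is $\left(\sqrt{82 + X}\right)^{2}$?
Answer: $\frac{8677}{105} \approx 82.638$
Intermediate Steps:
$Z = \frac{67}{105}$ ($Z = \left(-67\right) \left(- \frac{1}{105}\right) = \frac{67}{105} \approx 0.63809$)
$X = \frac{67}{105} \approx 0.63809$
$\left(\sqrt{82 + X}\right)^{2} = \left(\sqrt{82 + \frac{67}{105}}\right)^{2} = \left(\sqrt{\frac{8677}{105}}\right)^{2} = \left(\frac{\sqrt{911085}}{105}\right)^{2} = \frac{8677}{105}$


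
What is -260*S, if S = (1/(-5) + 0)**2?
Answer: -52/5 ≈ -10.400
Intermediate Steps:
S = 1/25 (S = (-1/5 + 0)**2 = (-1/5)**2 = 1/25 ≈ 0.040000)
-260*S = -260*1/25 = -52/5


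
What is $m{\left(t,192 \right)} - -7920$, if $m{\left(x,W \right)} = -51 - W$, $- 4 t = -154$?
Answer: $7677$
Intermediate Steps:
$t = \frac{77}{2}$ ($t = \left(- \frac{1}{4}\right) \left(-154\right) = \frac{77}{2} \approx 38.5$)
$m{\left(t,192 \right)} - -7920 = \left(-51 - 192\right) - -7920 = \left(-51 - 192\right) + 7920 = -243 + 7920 = 7677$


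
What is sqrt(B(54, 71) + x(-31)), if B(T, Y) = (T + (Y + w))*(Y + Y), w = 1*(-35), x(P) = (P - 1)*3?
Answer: 2*sqrt(3171) ≈ 112.62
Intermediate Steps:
x(P) = -3 + 3*P (x(P) = (-1 + P)*3 = -3 + 3*P)
w = -35
B(T, Y) = 2*Y*(-35 + T + Y) (B(T, Y) = (T + (Y - 35))*(Y + Y) = (T + (-35 + Y))*(2*Y) = (-35 + T + Y)*(2*Y) = 2*Y*(-35 + T + Y))
sqrt(B(54, 71) + x(-31)) = sqrt(2*71*(-35 + 54 + 71) + (-3 + 3*(-31))) = sqrt(2*71*90 + (-3 - 93)) = sqrt(12780 - 96) = sqrt(12684) = 2*sqrt(3171)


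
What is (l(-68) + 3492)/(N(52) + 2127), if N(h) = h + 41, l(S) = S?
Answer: 856/555 ≈ 1.5423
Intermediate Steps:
N(h) = 41 + h
(l(-68) + 3492)/(N(52) + 2127) = (-68 + 3492)/((41 + 52) + 2127) = 3424/(93 + 2127) = 3424/2220 = 3424*(1/2220) = 856/555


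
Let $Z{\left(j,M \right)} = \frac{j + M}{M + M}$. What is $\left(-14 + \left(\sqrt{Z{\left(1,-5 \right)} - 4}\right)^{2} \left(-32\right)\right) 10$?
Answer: $1012$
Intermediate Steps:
$Z{\left(j,M \right)} = \frac{M + j}{2 M}$
$\left(-14 + \left(\sqrt{Z{\left(1,-5 \right)} - 4}\right)^{2} \left(-32\right)\right) 10 = \left(-14 + \left(\sqrt{\frac{-5 + 1}{2 \left(-5\right)} - 4}\right)^{2} \left(-32\right)\right) 10 = \left(-14 + \left(\sqrt{\frac{1}{2} \left(- \frac{1}{5}\right) \left(-4\right) - 4}\right)^{2} \left(-32\right)\right) 10 = \left(-14 + \left(\sqrt{\frac{2}{5} - 4}\right)^{2} \left(-32\right)\right) 10 = \left(-14 + \left(\sqrt{- \frac{18}{5}}\right)^{2} \left(-32\right)\right) 10 = \left(-14 + \left(\frac{3 i \sqrt{10}}{5}\right)^{2} \left(-32\right)\right) 10 = \left(-14 - - \frac{576}{5}\right) 10 = \left(-14 + \frac{576}{5}\right) 10 = \frac{506}{5} \cdot 10 = 1012$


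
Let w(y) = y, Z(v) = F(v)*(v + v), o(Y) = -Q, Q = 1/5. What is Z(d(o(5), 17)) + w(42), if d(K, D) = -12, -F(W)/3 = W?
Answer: -822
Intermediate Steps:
F(W) = -3*W
Q = ⅕ ≈ 0.20000
o(Y) = -⅕ (o(Y) = -1*⅕ = -⅕)
Z(v) = -6*v² (Z(v) = (-3*v)*(v + v) = (-3*v)*(2*v) = -6*v²)
Z(d(o(5), 17)) + w(42) = -6*(-12)² + 42 = -6*144 + 42 = -864 + 42 = -822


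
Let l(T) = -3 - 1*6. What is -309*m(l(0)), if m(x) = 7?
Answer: -2163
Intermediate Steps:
l(T) = -9 (l(T) = -3 - 6 = -9)
-309*m(l(0)) = -309*7 = -2163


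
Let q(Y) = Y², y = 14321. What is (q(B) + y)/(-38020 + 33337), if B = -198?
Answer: -53525/4683 ≈ -11.430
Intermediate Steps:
(q(B) + y)/(-38020 + 33337) = ((-198)² + 14321)/(-38020 + 33337) = (39204 + 14321)/(-4683) = 53525*(-1/4683) = -53525/4683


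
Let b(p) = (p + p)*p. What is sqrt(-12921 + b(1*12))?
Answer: I*sqrt(12633) ≈ 112.4*I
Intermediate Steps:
b(p) = 2*p**2 (b(p) = (2*p)*p = 2*p**2)
sqrt(-12921 + b(1*12)) = sqrt(-12921 + 2*(1*12)**2) = sqrt(-12921 + 2*12**2) = sqrt(-12921 + 2*144) = sqrt(-12921 + 288) = sqrt(-12633) = I*sqrt(12633)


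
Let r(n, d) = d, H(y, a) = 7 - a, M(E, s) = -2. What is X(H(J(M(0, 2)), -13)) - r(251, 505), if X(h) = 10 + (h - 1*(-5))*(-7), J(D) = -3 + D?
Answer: -670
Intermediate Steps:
X(h) = -25 - 7*h (X(h) = 10 + (h + 5)*(-7) = 10 + (5 + h)*(-7) = 10 + (-35 - 7*h) = -25 - 7*h)
X(H(J(M(0, 2)), -13)) - r(251, 505) = (-25 - 7*(7 - 1*(-13))) - 1*505 = (-25 - 7*(7 + 13)) - 505 = (-25 - 7*20) - 505 = (-25 - 140) - 505 = -165 - 505 = -670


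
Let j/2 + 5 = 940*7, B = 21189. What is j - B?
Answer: -8039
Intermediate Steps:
j = 13150 (j = -10 + 2*(940*7) = -10 + 2*6580 = -10 + 13160 = 13150)
j - B = 13150 - 1*21189 = 13150 - 21189 = -8039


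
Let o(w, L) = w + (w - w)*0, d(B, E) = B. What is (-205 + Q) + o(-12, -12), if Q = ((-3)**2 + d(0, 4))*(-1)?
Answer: -226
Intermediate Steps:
o(w, L) = w (o(w, L) = w + 0*0 = w + 0 = w)
Q = -9 (Q = ((-3)**2 + 0)*(-1) = (9 + 0)*(-1) = 9*(-1) = -9)
(-205 + Q) + o(-12, -12) = (-205 - 9) - 12 = -214 - 12 = -226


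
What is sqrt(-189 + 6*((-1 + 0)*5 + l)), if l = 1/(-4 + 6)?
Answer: 6*I*sqrt(6) ≈ 14.697*I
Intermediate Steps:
l = 1/2 ≈ 0.50000
sqrt(-189 + 6*((-1 + 0)*5 + l)) = sqrt(-189 + 6*((-1 + 0)*5 + 1/2)) = sqrt(-189 + 6*(-1*5 + 1/2)) = sqrt(-189 + 6*(-5 + 1/2)) = sqrt(-189 + 6*(-9/2)) = sqrt(-189 - 27) = sqrt(-216) = 6*I*sqrt(6)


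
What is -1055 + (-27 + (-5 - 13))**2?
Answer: 970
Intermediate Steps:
-1055 + (-27 + (-5 - 13))**2 = -1055 + (-27 - 18)**2 = -1055 + (-45)**2 = -1055 + 2025 = 970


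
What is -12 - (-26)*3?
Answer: 66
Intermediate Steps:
-12 - (-26)*3 = -12 - 26*(-3) = -12 + 78 = 66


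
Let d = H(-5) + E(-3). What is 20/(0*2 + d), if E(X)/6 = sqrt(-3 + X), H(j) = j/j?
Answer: 20/217 - 120*I*sqrt(6)/217 ≈ 0.092166 - 1.3546*I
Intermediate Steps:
H(j) = 1
E(X) = 6*sqrt(-3 + X)
d = 1 + 6*I*sqrt(6) (d = 1 + 6*sqrt(-3 - 3) = 1 + 6*sqrt(-6) = 1 + 6*(I*sqrt(6)) = 1 + 6*I*sqrt(6) ≈ 1.0 + 14.697*I)
20/(0*2 + d) = 20/(0*2 + (1 + 6*I*sqrt(6))) = 20/(0 + (1 + 6*I*sqrt(6))) = 20/(1 + 6*I*sqrt(6))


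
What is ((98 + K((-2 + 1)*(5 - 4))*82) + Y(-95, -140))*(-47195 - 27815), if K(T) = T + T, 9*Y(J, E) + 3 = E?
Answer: 55282370/9 ≈ 6.1425e+6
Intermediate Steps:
Y(J, E) = -⅓ + E/9
K(T) = 2*T
((98 + K((-2 + 1)*(5 - 4))*82) + Y(-95, -140))*(-47195 - 27815) = ((98 + (2*((-2 + 1)*(5 - 4)))*82) + (-⅓ + (⅑)*(-140)))*(-47195 - 27815) = ((98 + (2*(-1*1))*82) + (-⅓ - 140/9))*(-75010) = ((98 + (2*(-1))*82) - 143/9)*(-75010) = ((98 - 2*82) - 143/9)*(-75010) = ((98 - 164) - 143/9)*(-75010) = (-66 - 143/9)*(-75010) = -737/9*(-75010) = 55282370/9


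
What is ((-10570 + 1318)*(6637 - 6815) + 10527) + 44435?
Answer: 1701818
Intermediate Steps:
((-10570 + 1318)*(6637 - 6815) + 10527) + 44435 = (-9252*(-178) + 10527) + 44435 = (1646856 + 10527) + 44435 = 1657383 + 44435 = 1701818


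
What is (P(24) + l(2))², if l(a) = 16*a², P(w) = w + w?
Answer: 12544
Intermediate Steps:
P(w) = 2*w
(P(24) + l(2))² = (2*24 + 16*2²)² = (48 + 16*4)² = (48 + 64)² = 112² = 12544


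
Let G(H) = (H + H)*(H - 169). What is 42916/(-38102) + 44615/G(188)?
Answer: 696664413/136100344 ≈ 5.1188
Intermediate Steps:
G(H) = 2*H*(-169 + H) (G(H) = (2*H)*(-169 + H) = 2*H*(-169 + H))
42916/(-38102) + 44615/G(188) = 42916/(-38102) + 44615/((2*188*(-169 + 188))) = 42916*(-1/38102) + 44615/((2*188*19)) = -21458/19051 + 44615/7144 = 696664413/136100344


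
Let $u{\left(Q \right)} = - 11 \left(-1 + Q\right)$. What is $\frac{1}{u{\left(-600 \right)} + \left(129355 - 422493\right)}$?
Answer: $- \frac{1}{286527} \approx -3.4901 \cdot 10^{-6}$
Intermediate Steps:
$u{\left(Q \right)} = 11 - 11 Q$
$\frac{1}{u{\left(-600 \right)} + \left(129355 - 422493\right)} = \frac{1}{\left(11 - -6600\right) + \left(129355 - 422493\right)} = \frac{1}{\left(11 + 6600\right) - 293138} = \frac{1}{6611 - 293138} = \frac{1}{-286527} = - \frac{1}{286527}$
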